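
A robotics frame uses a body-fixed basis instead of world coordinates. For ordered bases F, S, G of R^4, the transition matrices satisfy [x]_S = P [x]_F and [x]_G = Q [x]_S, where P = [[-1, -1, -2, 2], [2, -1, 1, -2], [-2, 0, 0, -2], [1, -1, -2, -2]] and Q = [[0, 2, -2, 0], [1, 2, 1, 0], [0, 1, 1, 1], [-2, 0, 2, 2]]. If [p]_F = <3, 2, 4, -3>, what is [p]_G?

First [p]_S = P [p]_F = <-19, 14, 0, -1>.
Then [p]_G = Q [p]_S = <28, 9, 13, 36>.

<28, 9, 13, 36>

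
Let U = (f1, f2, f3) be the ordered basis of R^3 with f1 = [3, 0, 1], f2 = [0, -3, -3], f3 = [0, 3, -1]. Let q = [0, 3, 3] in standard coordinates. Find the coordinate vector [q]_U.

[0, -1, 0]

We seek scalars with c_1 f1 + ... + c_3 f3 = q; equivalently solve M c = q where the columns of M are f1, ..., f3.
Row-reducing the augmented matrix [M | q] gives c = (0, -1, 0).
Check: 0·f1 - f2 + 0·f3 = [0, 3, 3].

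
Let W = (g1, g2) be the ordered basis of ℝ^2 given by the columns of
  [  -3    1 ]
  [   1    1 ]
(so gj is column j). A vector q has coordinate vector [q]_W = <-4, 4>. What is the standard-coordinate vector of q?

q = M [q]_W, where M has columns g1, g2.
Carrying out the matrix-vector product, q = <16, 0>.

<16, 0>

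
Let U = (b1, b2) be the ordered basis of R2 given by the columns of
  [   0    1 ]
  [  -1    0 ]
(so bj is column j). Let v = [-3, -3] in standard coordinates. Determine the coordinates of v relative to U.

We seek scalars with c_1 b1 + c_2 b2 = v; equivalently solve M c = v where the columns of M are b1, b2.
System: 0c_1 + c_2 = -3, -c_1 + 0c_2 = -3; solving gives c_1 = 3, c_2 = -3.
Check: 3b1 - 3b2 = [-3, -3].

[3, -3]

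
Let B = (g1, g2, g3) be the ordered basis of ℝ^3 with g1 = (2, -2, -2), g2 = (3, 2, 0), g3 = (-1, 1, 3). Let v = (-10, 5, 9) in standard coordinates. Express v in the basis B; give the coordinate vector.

[v]_B is the unique c with M c = v, where M has columns g1, ..., g3.
Solving this 3x3 system gives c = (-3, -1, 1).
Check: -3g1 - g2 + g3 = (-10, 5, 9).

(-3, -1, 1)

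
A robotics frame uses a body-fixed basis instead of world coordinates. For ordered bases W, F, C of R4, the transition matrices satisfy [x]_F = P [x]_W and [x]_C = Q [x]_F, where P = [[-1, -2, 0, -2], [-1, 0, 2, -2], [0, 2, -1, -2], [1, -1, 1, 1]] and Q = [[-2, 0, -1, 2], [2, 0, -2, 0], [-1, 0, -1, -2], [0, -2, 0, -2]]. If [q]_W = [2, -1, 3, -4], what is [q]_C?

[-15, 10, -15, -28]

First [q]_F = P [q]_W = [8, 12, 3, 2].
Then [q]_C = Q [q]_F = [-15, 10, -15, -28].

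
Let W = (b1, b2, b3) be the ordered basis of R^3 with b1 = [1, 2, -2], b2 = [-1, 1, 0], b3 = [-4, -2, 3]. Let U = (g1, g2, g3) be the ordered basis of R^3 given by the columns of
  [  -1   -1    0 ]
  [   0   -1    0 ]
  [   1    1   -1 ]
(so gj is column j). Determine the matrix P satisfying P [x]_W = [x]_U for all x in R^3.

[[1, 2, 2], [-2, -1, 2], [1, 1, 1]]

Let M have columns bj and N have columns gj. Then for every x, N [x]_U = x = M [x]_W, so P = N^(-1) M.
Since det N = -1, N^(-1) has integer entries; multiplying gives P = [[1, 2, 2], [-2, -1, 2], [1, 1, 1]].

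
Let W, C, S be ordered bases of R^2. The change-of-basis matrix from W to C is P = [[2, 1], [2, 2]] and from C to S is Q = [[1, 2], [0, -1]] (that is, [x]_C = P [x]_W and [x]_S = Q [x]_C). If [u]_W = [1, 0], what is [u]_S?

[6, -2]

Apply P to get C-coordinates [2, 2], then Q to get S-coordinates.
The result is [u]_S = [6, -2].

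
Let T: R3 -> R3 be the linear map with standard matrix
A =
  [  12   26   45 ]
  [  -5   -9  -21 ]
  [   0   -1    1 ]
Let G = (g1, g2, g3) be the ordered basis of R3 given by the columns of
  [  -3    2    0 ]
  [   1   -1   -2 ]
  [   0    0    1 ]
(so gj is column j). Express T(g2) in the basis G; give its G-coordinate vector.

[0, -1, 1]

Column 2 of [T]_G is the G-coordinate vector of T(g2).
In standard coordinates T(g2) = A g2 = [-2, -1, 1].
Converting to G: [-2, -1, 1] = 0·g1 - g2 + g3, so the coordinate vector is [0, -1, 1].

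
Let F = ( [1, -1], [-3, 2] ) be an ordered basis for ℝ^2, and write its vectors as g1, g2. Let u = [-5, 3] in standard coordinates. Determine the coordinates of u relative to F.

[u]_F is the unique c with M c = u, where M has columns g1, g2.
System: c_1 - 3c_2 = -5, -c_1 + 2c_2 = 3; solving gives c_1 = 1, c_2 = 2.
Check: g1 + 2g2 = [-5, 3].

[1, 2]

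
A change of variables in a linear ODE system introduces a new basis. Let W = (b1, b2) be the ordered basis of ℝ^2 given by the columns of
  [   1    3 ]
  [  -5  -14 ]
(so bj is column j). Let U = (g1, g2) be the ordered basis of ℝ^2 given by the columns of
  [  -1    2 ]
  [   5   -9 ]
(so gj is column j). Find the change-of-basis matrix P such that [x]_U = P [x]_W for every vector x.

Column j of P is [bj]_U, since P maps W-coordinates to U-coordinates.
Expressing b1 in U: b1 = -g1 + 0·g2, so column 1 of P is <-1, 0>.
Doing the same for each bj gives P = [[-1, -1], [0, 1]].

[[-1, -1], [0, 1]]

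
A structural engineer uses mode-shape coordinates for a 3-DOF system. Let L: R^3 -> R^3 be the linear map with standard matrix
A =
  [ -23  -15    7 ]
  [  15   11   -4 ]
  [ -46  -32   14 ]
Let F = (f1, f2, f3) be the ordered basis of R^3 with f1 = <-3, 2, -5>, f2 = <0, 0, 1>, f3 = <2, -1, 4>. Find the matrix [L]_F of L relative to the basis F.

The j-th column of [L]_F is [L(fj)]_F.
L(f1) = A f1 = <4, -3, 4> = -2f1 - 2f2 - f3, so column 1 is <-2, -2, -1>.
Repeating for f2, f3 and assembling the columns gives [[-2, -1, 3], [-2, 1, -1], [-1, 2, 3]].

[[-2, -1, 3], [-2, 1, -1], [-1, 2, 3]]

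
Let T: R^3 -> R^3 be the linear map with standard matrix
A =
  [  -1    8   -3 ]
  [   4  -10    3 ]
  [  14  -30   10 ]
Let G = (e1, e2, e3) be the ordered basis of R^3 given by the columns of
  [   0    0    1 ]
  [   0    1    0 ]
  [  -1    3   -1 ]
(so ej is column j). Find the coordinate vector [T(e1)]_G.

Column 1 of [T]_G is the G-coordinate vector of T(e1).
In standard coordinates T(e1) = A e1 = (3, -3, -10).
Converting to G: (3, -3, -10) = -2e1 - 3e2 + 3e3, so the coordinate vector is (-2, -3, 3).

(-2, -3, 3)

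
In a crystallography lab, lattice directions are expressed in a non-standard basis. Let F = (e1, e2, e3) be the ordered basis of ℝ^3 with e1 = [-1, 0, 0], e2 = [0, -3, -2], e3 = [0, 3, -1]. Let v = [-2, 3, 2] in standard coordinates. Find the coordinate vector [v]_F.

Write v = c_1 e1 + ... + c_3 e3 and solve for the c_i.
Solving this 3x3 system gives c = (2, -1, 0).
Check: 2e1 - e2 + 0·e3 = [-2, 3, 2].

[2, -1, 0]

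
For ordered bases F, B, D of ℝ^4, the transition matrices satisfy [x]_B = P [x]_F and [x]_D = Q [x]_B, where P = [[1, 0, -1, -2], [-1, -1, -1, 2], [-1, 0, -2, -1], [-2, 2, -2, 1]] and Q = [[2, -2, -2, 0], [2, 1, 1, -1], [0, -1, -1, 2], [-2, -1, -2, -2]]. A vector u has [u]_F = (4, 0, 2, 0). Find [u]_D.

Composing the changes, [u]_D = Q P [u]_F.
Q P = [[6, 2, 4, -6], [2, -3, -3, -4], [-2, 5, -1, 1], [5, -3, 11, 2]]; applying this to (4, 0, 2, 0) gives (32, 2, -10, 42).

(32, 2, -10, 42)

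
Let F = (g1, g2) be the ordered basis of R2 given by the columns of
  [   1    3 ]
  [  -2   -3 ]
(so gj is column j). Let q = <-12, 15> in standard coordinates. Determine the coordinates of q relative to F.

<-3, -3>

[q]_F is the unique c with M c = q, where M has columns g1, g2.
System: c_1 + 3c_2 = -12, -2c_1 - 3c_2 = 15; solving gives c_1 = -3, c_2 = -3.
Check: -3g1 - 3g2 = <-12, 15>.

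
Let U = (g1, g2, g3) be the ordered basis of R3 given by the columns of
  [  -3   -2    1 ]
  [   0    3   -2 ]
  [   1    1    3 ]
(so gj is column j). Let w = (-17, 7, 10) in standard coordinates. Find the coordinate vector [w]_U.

(4, 3, 1)

[w]_U is the unique c with M c = w, where M has columns g1, ..., g3.
Gaussian elimination on [M | w] yields c = (4, 3, 1).
Check: 4g1 + 3g2 + g3 = (-17, 7, 10).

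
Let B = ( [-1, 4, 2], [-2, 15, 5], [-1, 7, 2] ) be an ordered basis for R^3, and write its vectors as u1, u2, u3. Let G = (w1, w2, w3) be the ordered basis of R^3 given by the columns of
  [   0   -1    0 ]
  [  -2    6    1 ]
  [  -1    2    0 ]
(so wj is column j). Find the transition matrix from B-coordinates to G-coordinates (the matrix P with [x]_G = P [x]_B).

[[0, -1, 0], [1, 2, 1], [-2, 1, 1]]

Take x = uj: its B-coordinates are the j-th standard unit vector, so P e_j — column j of P — equals [uj]_G.
u1 = 0·w1 + w2 - 2w3, giving column 1 = [0, 1, -2]; repeating for each j gives P = [[0, -1, 0], [1, 2, 1], [-2, 1, 1]].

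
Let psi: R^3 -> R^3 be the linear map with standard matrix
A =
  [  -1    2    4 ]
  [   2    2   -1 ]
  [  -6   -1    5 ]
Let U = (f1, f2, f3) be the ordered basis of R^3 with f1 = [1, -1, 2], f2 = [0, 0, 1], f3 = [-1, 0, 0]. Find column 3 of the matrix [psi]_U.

Compute psi(f3) = A f3 = [1, -2, 6] in standard coordinates.
Then write this in U-coordinates: solve for y in y_1 f1 + ... + y_3 f3 = [1, -2, 6].
This gives y = [2, 2, 1], which is column 3 of [psi]_U.

[2, 2, 1]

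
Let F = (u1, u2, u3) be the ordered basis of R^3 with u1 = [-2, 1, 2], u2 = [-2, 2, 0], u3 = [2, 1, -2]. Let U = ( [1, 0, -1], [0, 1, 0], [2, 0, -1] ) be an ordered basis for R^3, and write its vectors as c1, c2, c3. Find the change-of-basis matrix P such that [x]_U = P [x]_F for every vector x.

[[-2, 2, 2], [1, 2, 1], [0, -2, 0]]

Column j of P is [uj]_U, since P maps F-coordinates to U-coordinates.
Expressing u1 in U: u1 = -2c1 + c2 + 0·c3, so column 1 of P is [-2, 1, 0].
Doing the same for each uj gives P = [[-2, 2, 2], [1, 2, 1], [0, -2, 0]].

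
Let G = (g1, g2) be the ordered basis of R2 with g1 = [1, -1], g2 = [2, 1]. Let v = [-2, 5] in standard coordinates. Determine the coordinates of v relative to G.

Write v = c_1 g1 + c_2 g2 and solve for the c_i.
System: c_1 + 2c_2 = -2, -c_1 + c_2 = 5; solving gives c_1 = -4, c_2 = 1.
Check: -4g1 + g2 = [-2, 5].

[-4, 1]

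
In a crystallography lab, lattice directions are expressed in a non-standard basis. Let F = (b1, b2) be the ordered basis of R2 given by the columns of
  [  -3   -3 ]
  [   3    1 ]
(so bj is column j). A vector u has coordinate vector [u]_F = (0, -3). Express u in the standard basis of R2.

The coordinates say u = 0·b1 - 3b2; adding the scaled basis vectors gives (9, -3).

(9, -3)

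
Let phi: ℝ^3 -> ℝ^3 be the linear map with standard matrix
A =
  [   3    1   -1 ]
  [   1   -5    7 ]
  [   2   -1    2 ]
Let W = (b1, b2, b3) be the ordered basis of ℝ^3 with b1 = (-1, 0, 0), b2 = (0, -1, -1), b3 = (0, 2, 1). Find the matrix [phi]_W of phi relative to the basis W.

With P the matrix whose columns are b1, ..., b3, [phi]_W = P^(-1) A P.
Column by column: phi(b1) = A b1 = (-3, -1, -2); its W-coordinates (3, 3, 1) give column 1.
Continuing for each basis vector yields [phi]_W = [[3, 0, -1], [3, 0, -3], [1, -1, -3]].

[[3, 0, -1], [3, 0, -3], [1, -1, -3]]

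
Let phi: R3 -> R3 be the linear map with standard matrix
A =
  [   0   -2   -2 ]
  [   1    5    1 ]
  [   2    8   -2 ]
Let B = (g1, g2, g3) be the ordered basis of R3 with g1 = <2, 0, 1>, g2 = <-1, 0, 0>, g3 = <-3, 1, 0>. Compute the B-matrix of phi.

[[2, -2, 2], [-3, -1, 0], [3, -1, 2]]

The j-th column of [phi]_B is [phi(gj)]_B.
phi(g1) = A g1 = <-2, 3, 2> = 2g1 - 3g2 + 3g3, so column 1 is <2, -3, 3>.
Repeating for g2, g3 and assembling the columns gives [[2, -2, 2], [-3, -1, 0], [3, -1, 2]].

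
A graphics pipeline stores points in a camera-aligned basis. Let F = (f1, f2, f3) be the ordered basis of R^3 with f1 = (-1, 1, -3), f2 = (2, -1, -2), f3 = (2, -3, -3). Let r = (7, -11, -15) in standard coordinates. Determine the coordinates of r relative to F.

[r]_F is the unique c with M c = r, where M has columns f1, ..., f3.
Gaussian elimination on [M | r] yields c = (1, 0, 4).
Check: f1 + 0·f2 + 4f3 = (7, -11, -15).

(1, 0, 4)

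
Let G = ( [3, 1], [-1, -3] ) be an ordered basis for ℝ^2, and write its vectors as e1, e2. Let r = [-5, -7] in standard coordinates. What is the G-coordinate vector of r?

[r]_G is the unique c with M c = r, where M has columns e1, e2.
System: 3c_1 - c_2 = -5, c_1 - 3c_2 = -7; solving gives c_1 = -1, c_2 = 2.
Check: -e1 + 2e2 = [-5, -7].

[-1, 2]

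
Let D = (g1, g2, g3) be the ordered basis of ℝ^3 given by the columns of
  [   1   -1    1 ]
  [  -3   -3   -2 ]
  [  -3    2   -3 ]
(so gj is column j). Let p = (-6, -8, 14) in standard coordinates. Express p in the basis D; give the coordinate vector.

(0, 4, -2)

We seek scalars with c_1 g1 + ... + c_3 g3 = p; equivalently solve M c = p where the columns of M are g1, ..., g3.
Solving this 3x3 system gives c = (0, 4, -2).
Check: 0·g1 + 4g2 - 2g3 = (-6, -8, 14).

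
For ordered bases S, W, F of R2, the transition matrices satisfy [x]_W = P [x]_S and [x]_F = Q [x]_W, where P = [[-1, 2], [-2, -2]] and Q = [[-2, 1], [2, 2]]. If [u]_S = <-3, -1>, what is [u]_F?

<6, 18>

Composing the changes, [u]_F = Q P [u]_S.
Q P = [[0, -6], [-6, 0]]; applying this to <-3, -1> gives <6, 18>.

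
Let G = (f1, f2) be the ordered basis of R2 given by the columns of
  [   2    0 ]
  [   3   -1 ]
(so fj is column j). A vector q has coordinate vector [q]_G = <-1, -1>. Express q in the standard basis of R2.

<-2, -2>

By definition q = -f1 - f2.
Summing componentwise gives <-2, -2>.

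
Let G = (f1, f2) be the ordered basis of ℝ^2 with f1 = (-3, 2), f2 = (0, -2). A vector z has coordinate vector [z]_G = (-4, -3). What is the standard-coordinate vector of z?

z = M [z]_G, where M has columns f1, f2.
Carrying out the matrix-vector product, z = (12, -2).

(12, -2)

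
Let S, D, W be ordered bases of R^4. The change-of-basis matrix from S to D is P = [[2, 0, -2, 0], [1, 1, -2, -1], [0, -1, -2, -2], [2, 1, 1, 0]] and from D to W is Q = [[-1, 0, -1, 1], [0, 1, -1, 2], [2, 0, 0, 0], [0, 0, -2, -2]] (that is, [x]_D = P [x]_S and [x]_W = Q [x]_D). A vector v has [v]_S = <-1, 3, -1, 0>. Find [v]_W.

<1, 5, 0, 2>

First [v]_D = P [v]_S = <0, 4, -1, 0>.
Then [v]_W = Q [v]_D = <1, 5, 0, 2>.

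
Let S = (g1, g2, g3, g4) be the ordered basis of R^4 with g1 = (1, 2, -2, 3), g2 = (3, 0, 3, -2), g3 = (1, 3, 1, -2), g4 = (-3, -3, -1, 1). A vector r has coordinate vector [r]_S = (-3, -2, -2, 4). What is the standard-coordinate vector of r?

(-23, -24, -6, 3)

r = M [r]_S, where M has columns g1, ..., g4.
Carrying out the matrix-vector product, r = (-23, -24, -6, 3).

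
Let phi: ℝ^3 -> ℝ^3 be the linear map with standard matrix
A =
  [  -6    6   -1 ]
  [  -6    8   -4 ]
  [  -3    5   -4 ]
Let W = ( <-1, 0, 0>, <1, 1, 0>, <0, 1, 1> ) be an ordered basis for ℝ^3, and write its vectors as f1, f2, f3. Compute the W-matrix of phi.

[[-3, 0, -2], [3, 0, 3], [3, 2, 1]]

With P the matrix whose columns are f1, ..., f3, [phi]_W = P^(-1) A P.
Column by column: phi(f1) = A f1 = <6, 6, 3>; its W-coordinates <-3, 3, 3> give column 1.
Continuing for each basis vector yields [phi]_W = [[-3, 0, -2], [3, 0, 3], [3, 2, 1]].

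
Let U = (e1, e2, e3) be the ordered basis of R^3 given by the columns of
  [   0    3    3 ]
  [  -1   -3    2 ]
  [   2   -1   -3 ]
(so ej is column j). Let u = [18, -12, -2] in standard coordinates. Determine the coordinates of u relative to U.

[4, 4, 2]

[u]_U is the unique c with M c = u, where M has columns e1, ..., e3.
Solving this 3x3 system gives c = (4, 4, 2).
Check: 4e1 + 4e2 + 2e3 = [18, -12, -2].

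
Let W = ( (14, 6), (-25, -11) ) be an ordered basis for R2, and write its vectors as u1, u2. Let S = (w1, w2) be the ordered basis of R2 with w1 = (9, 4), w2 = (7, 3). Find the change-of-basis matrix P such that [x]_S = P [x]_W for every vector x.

[[0, -2], [2, -1]]

Column j of P is [uj]_S, since P maps W-coordinates to S-coordinates.
Expressing u1 in S: u1 = 0·w1 + 2w2, so column 1 of P is (0, 2).
Doing the same for each uj gives P = [[0, -2], [2, -1]].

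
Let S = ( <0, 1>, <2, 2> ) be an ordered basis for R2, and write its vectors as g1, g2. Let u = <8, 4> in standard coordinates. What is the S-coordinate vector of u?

<-4, 4>

We seek scalars with c_1 g1 + c_2 g2 = u; equivalently solve M c = u where the columns of M are g1, g2.
System: 0c_1 + 2c_2 = 8, c_1 + 2c_2 = 4; solving gives c_1 = -4, c_2 = 4.
Check: -4g1 + 4g2 = <8, 4>.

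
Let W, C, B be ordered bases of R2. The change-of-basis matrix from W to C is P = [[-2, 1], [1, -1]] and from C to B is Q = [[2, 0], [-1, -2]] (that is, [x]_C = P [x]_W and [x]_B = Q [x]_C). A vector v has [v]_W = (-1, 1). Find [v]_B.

(6, 1)

First [v]_C = P [v]_W = (3, -2).
Then [v]_B = Q [v]_C = (6, 1).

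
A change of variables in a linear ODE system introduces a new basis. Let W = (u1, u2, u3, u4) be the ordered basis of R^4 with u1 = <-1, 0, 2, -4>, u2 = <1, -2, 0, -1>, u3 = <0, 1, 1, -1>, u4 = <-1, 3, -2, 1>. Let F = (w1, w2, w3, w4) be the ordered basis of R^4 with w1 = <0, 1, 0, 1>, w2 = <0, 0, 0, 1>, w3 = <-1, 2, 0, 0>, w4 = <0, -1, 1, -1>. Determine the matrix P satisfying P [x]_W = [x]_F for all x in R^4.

Let M have columns uj and N have columns wj. Then for every x, N [x]_F = x = M [x]_W, so P = N^(-1) M.
Since det N = 1, N^(-1) has integer entries; multiplying gives P = [[0, 0, 2, -1], [-2, -1, -2, 0], [1, -1, 0, 1], [2, 0, 1, -2]].

[[0, 0, 2, -1], [-2, -1, -2, 0], [1, -1, 0, 1], [2, 0, 1, -2]]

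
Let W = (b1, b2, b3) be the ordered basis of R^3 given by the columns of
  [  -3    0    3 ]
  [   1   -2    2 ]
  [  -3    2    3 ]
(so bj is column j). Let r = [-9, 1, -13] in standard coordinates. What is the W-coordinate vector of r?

[r]_W is the unique c with M c = r, where M has columns b1, ..., b3.
Gaussian elimination on [M | r] yields c = (1, -2, -2).
Check: b1 - 2b2 - 2b3 = [-9, 1, -13].

[1, -2, -2]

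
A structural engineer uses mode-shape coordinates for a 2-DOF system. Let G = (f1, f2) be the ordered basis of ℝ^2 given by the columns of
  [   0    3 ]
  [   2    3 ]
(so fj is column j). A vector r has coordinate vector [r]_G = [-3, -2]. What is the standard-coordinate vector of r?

[-6, -12]

The coordinates say r = -3f1 - 2f2; adding the scaled basis vectors gives [-6, -12].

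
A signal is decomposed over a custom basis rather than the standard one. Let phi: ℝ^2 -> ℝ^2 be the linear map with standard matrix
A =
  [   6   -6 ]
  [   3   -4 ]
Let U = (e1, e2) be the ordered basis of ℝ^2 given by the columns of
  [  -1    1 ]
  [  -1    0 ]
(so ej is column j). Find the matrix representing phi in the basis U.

The j-th column of [phi]_U is [phi(ej)]_U.
phi(e1) = A e1 = <0, 1> = -e1 - e2, so column 1 is <-1, -1>.
Repeating for e2 and assembling the columns gives [[-1, -3], [-1, 3]].

[[-1, -3], [-1, 3]]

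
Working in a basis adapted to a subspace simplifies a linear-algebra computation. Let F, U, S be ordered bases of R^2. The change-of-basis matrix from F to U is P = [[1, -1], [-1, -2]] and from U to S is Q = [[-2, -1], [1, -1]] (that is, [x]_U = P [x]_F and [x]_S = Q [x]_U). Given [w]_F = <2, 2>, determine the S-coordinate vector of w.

First [w]_U = P [w]_F = <0, -6>.
Then [w]_S = Q [w]_U = <6, 6>.

<6, 6>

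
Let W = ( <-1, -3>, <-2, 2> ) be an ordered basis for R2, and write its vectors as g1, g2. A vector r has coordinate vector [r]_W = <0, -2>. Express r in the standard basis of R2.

The coordinates say r = 0·g1 - 2g2; adding the scaled basis vectors gives <4, -4>.

<4, -4>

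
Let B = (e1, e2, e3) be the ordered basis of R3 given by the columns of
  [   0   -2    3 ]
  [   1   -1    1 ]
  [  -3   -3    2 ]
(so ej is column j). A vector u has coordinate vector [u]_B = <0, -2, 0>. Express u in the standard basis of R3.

By definition u = 0·e1 - 2e2 + 0·e3.
Summing componentwise gives <4, 2, 6>.

<4, 2, 6>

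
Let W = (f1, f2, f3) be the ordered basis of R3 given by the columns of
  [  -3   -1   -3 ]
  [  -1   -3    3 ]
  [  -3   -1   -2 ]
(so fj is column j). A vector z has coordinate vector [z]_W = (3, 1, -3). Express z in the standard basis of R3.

(-1, -15, -4)

z = M [z]_W, where M has columns f1, ..., f3.
Carrying out the matrix-vector product, z = (-1, -15, -4).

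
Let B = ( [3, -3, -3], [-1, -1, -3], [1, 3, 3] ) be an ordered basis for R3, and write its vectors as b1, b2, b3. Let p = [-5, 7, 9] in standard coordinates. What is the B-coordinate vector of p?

Write p = c_1 b1 + ... + c_3 b3 and solve for the c_i.
Gaussian elimination on [M | p] yields c = (-2, -1, 0).
Check: -2b1 - b2 + 0·b3 = [-5, 7, 9].

[-2, -1, 0]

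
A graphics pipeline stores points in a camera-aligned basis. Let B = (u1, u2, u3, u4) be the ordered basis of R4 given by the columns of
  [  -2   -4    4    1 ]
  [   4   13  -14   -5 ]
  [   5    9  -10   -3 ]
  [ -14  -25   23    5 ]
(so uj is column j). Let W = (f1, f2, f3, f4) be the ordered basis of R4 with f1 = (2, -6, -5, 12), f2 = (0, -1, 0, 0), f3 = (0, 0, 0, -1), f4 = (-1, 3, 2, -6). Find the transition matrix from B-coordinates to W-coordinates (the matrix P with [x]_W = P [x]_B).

[[-1, -1, 2, 1], [2, -1, 2, 2], [2, 1, 1, 1], [0, 2, 0, 1]]

Take x = uj: its B-coordinates are the j-th standard unit vector, so P e_j — column j of P — equals [uj]_W.
u1 = -f1 + 2f2 + 2f3 + 0·f4, giving column 1 = (-1, 2, 2, 0); repeating for each j gives P = [[-1, -1, 2, 1], [2, -1, 2, 2], [2, 1, 1, 1], [0, 2, 0, 1]].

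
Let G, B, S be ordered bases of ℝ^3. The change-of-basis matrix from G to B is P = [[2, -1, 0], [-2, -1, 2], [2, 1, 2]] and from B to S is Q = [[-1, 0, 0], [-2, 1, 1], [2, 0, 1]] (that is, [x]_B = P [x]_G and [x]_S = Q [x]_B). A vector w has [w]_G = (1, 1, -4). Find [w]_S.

(-1, -18, -3)

Composing the changes, [w]_S = Q P [w]_G.
Q P = [[-2, 1, 0], [-4, 2, 4], [6, -1, 2]]; applying this to (1, 1, -4) gives (-1, -18, -3).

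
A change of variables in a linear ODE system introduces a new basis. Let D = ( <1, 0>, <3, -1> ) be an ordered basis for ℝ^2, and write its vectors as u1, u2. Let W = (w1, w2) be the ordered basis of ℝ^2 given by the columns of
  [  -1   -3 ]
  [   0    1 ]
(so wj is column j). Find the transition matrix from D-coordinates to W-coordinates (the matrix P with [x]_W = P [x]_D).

Column j of P is [uj]_W, since P maps D-coordinates to W-coordinates.
Expressing u1 in W: u1 = -w1 + 0·w2, so column 1 of P is <-1, 0>.
Doing the same for each uj gives P = [[-1, 0], [0, -1]].

[[-1, 0], [0, -1]]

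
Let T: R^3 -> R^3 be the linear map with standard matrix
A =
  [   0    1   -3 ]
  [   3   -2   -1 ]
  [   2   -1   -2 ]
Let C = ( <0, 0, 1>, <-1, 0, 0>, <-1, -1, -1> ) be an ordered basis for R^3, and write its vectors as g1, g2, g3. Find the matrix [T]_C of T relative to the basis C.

Let P have columns g1, ..., g3. Then [T]_C = P^(-1) A P.
Here det P = 1, so P^(-1) is integer; computing A P first and then P^(-1)(A P) gives [[-1, 1, 1], [2, -3, -2], [1, 3, 0]].

[[-1, 1, 1], [2, -3, -2], [1, 3, 0]]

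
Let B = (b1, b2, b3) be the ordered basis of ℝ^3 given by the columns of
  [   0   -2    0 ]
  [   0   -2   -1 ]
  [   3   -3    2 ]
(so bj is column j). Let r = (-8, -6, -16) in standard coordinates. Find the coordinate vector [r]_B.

Write r = c_1 b1 + ... + c_3 b3 and solve for the c_i.
Row-reducing the augmented matrix [M | r] gives c = (0, 4, -2).
Check: 0·b1 + 4b2 - 2b3 = (-8, -6, -16).

(0, 4, -2)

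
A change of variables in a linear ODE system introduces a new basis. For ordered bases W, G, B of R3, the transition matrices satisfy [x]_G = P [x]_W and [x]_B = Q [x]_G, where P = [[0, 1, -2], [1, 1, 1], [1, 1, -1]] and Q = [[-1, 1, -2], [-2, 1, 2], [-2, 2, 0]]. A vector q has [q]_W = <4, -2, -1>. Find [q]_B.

First [q]_G = P [q]_W = <0, 1, 3>.
Then [q]_B = Q [q]_G = <-5, 7, 2>.

<-5, 7, 2>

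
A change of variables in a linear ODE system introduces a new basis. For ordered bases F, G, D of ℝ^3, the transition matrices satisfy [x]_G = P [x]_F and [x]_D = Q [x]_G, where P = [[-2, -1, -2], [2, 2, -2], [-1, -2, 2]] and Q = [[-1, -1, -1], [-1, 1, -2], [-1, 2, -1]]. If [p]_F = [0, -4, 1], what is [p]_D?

First [p]_G = P [p]_F = [2, -10, 10].
Then [p]_D = Q [p]_G = [-2, -32, -32].

[-2, -32, -32]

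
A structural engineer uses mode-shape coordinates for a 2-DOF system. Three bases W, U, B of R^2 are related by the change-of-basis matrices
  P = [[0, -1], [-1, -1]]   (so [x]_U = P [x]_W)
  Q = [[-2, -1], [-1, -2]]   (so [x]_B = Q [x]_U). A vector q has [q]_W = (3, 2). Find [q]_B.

Apply P to get U-coordinates (-2, -5), then Q to get B-coordinates.
The result is [q]_B = (9, 12).

(9, 12)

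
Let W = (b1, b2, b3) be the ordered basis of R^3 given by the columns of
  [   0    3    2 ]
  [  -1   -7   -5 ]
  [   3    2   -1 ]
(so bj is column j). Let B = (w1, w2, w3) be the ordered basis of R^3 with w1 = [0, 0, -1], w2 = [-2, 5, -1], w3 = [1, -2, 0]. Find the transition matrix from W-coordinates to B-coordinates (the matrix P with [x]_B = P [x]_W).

[[-2, -1, 2], [-1, -1, -1], [-2, 1, 0]]

Let M have columns bj and N have columns wj. Then for every x, N [x]_B = x = M [x]_W, so P = N^(-1) M.
Since det N = 1, N^(-1) has integer entries; multiplying gives P = [[-2, -1, 2], [-1, -1, -1], [-2, 1, 0]].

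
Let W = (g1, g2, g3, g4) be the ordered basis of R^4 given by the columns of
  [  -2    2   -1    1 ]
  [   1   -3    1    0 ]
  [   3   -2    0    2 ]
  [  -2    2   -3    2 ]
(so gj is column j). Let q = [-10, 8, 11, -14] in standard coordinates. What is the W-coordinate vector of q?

[3, -1, 2, 0]

Write q = c_1 g1 + ... + c_4 g4 and solve for the c_i.
Solving this 4x4 system gives c = (3, -1, 2, 0).
Check: 3g1 - g2 + 2g3 + 0·g4 = [-10, 8, 11, -14].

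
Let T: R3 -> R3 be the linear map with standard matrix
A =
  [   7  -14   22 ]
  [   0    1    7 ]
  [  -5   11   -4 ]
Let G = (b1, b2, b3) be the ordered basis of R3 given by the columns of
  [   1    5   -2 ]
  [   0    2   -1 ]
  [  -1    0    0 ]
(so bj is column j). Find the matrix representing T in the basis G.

With P the matrix whose columns are b1, ..., b3, [T]_G = P^(-1) A P.
Column by column: T(b1) = A b1 = (-15, -7, -1); its G-coordinates (1, -2, 3) give column 1.
Continuing for each basis vector yields [T]_G = [[1, 3, 1], [-2, 0, 1], [3, -2, 3]].

[[1, 3, 1], [-2, 0, 1], [3, -2, 3]]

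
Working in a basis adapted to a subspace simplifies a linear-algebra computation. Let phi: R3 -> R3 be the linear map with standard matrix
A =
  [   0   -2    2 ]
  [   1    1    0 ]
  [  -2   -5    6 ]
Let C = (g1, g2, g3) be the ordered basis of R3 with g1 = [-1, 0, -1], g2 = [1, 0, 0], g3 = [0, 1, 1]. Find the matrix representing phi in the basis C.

[[3, 3, 0], [1, 3, 0], [-1, 1, 1]]

With P the matrix whose columns are g1, ..., g3, [phi]_C = P^(-1) A P.
Column by column: phi(g1) = A g1 = [-2, -1, -4]; its C-coordinates [3, 1, -1] give column 1.
Continuing for each basis vector yields [phi]_C = [[3, 3, 0], [1, 3, 0], [-1, 1, 1]].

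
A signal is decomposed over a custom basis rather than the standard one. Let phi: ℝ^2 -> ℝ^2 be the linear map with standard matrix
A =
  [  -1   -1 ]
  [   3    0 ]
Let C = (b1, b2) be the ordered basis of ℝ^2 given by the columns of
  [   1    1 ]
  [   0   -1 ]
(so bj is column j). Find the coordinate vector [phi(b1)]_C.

Column 1 of [phi]_C is the C-coordinate vector of phi(b1).
In standard coordinates phi(b1) = A b1 = (-1, 3).
Converting to C: (-1, 3) = 2b1 - 3b2, so the coordinate vector is (2, -3).

(2, -3)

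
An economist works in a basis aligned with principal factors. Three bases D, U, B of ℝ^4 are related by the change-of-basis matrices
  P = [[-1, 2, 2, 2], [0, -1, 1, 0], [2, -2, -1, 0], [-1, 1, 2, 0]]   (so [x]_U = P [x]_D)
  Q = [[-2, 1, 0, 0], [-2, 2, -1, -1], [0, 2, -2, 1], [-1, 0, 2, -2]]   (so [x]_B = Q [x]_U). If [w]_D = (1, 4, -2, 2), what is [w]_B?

(-20, -21, -5, -13)

Apply P to get U-coordinates (7, -6, -4, -1), then Q to get B-coordinates.
The result is [w]_B = (-20, -21, -5, -13).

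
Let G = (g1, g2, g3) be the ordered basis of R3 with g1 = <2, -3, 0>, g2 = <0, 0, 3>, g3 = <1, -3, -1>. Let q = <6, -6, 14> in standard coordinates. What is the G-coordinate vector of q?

<4, 4, -2>

We seek scalars with c_1 g1 + ... + c_3 g3 = q; equivalently solve M c = q where the columns of M are g1, ..., g3.
Gaussian elimination on [M | q] yields c = (4, 4, -2).
Check: 4g1 + 4g2 - 2g3 = <6, -6, 14>.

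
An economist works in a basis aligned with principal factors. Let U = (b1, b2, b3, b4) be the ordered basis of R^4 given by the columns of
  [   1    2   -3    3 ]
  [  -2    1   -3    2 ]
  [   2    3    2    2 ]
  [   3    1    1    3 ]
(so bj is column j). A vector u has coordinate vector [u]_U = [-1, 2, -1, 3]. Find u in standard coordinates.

u = M [u]_U, where M has columns b1, ..., b4.
Carrying out the matrix-vector product, u = [15, 13, 8, 7].

[15, 13, 8, 7]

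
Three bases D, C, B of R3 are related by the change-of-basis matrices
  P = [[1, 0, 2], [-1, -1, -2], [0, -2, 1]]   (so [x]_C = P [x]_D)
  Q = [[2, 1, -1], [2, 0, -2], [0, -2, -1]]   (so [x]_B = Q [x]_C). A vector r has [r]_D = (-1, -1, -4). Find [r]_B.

(-6, -14, -18)

Composing the changes, [r]_B = Q P [r]_D.
Q P = [[1, 1, 1], [2, 4, 2], [2, 4, 3]]; applying this to (-1, -1, -4) gives (-6, -14, -18).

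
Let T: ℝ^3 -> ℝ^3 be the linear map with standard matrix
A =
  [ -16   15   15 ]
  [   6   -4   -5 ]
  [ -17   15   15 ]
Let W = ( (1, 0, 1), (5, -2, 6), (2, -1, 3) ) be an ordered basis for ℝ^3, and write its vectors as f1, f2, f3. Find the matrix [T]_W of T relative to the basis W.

The j-th column of [T]_W is [T(fj)]_W.
T(f1) = A f1 = (-1, 1, -2) = f1 + 0·f2 - f3, so column 1 is (1, 0, -1).
Repeating for f2, f3 and assembling the columns gives [[1, -1, -1], [0, -3, 1], [-1, -2, -3]].

[[1, -1, -1], [0, -3, 1], [-1, -2, -3]]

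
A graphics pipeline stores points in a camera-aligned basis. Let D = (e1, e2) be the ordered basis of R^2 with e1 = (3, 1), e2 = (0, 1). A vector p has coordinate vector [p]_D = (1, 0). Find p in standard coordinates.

By definition p = e1 + 0·e2.
Summing componentwise gives (3, 1).

(3, 1)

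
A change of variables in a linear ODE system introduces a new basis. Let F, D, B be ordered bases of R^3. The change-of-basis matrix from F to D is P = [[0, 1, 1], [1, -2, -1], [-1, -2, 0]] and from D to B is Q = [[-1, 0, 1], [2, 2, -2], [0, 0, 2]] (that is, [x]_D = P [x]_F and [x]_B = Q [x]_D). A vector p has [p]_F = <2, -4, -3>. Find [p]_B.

First [p]_D = P [p]_F = <-7, 13, 6>.
Then [p]_B = Q [p]_D = <13, 0, 12>.

<13, 0, 12>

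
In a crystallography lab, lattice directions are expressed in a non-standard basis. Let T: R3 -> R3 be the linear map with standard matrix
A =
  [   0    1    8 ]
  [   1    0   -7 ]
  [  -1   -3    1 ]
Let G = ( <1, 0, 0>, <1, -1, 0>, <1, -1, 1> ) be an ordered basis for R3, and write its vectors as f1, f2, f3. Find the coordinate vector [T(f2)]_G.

Column 2 of [T]_G is the G-coordinate vector of T(f2).
In standard coordinates T(f2) = A f2 = <-1, 1, 2>.
Converting to G: <-1, 1, 2> = 0·f1 - 3f2 + 2f3, so the coordinate vector is <0, -3, 2>.

<0, -3, 2>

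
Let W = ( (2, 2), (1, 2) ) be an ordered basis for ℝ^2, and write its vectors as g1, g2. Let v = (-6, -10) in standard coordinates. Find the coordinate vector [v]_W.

We seek scalars with c_1 g1 + c_2 g2 = v; equivalently solve M c = v where the columns of M are g1, g2.
System: 2c_1 + c_2 = -6, 2c_1 + 2c_2 = -10; solving gives c_1 = -1, c_2 = -4.
Check: -g1 - 4g2 = (-6, -10).

(-1, -4)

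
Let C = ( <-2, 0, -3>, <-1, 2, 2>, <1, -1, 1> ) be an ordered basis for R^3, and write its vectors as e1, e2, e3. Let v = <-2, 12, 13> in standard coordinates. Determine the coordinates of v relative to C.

[v]_C is the unique c with M c = v, where M has columns e1, ..., e3.
Gaussian elimination on [M | v] yields c = (-3, 4, -4).
Check: -3e1 + 4e2 - 4e3 = <-2, 12, 13>.

<-3, 4, -4>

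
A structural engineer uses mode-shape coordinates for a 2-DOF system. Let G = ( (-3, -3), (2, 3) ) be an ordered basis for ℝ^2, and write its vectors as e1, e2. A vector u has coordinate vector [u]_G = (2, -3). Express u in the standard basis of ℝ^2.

The coordinates say u = 2e1 - 3e2; adding the scaled basis vectors gives (-12, -15).

(-12, -15)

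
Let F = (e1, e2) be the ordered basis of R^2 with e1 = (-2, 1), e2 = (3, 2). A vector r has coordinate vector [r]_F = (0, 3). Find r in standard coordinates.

(9, 6)

The coordinates say r = 0·e1 + 3e2; adding the scaled basis vectors gives (9, 6).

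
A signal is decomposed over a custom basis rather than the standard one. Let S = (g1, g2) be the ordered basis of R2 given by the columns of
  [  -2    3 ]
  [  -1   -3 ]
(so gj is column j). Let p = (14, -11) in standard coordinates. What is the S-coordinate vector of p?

Write p = c_1 g1 + c_2 g2 and solve for the c_i.
System: -2c_1 + 3c_2 = 14, -c_1 - 3c_2 = -11; solving gives c_1 = -1, c_2 = 4.
Check: -g1 + 4g2 = (14, -11).

(-1, 4)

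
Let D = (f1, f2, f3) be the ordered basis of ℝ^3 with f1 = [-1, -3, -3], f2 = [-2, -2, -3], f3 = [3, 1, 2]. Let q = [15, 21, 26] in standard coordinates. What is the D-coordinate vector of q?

Write q = c_1 f1 + ... + c_3 f3 and solve for the c_i.
Row-reducing the augmented matrix [M | q] gives c = (-4, -4, 1).
Check: -4f1 - 4f2 + f3 = [15, 21, 26].

[-4, -4, 1]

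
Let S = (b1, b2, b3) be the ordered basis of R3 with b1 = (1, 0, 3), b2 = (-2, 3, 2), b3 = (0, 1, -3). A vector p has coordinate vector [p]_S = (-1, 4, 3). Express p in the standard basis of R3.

(-9, 15, -4)

p = M [p]_S, where M has columns b1, ..., b3.
Carrying out the matrix-vector product, p = (-9, 15, -4).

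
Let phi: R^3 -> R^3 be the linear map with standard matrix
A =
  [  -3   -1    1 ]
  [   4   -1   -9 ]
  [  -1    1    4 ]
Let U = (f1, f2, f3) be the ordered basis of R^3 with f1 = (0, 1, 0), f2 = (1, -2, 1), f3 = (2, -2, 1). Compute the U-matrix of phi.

With P the matrix whose columns are f1, ..., f3, [phi]_U = P^(-1) A P.
Column by column: phi(f1) = A f1 = (-1, -1, 1); its U-coordinates (1, 3, -2) give column 1.
Continuing for each basis vector yields [phi]_U = [[1, -1, 1], [3, 2, 3], [-2, -1, -3]].

[[1, -1, 1], [3, 2, 3], [-2, -1, -3]]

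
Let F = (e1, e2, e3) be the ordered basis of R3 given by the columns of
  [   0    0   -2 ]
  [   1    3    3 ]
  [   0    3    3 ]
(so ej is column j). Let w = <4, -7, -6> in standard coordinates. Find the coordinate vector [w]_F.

[w]_F is the unique c with M c = w, where M has columns e1, ..., e3.
Row-reducing the augmented matrix [M | w] gives c = (-1, 0, -2).
Check: -e1 + 0·e2 - 2e3 = <4, -7, -6>.

<-1, 0, -2>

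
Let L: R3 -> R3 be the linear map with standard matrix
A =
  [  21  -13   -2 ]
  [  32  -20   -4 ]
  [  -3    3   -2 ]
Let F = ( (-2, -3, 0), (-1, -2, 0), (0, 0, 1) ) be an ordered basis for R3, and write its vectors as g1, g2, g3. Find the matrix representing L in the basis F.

[[2, -2, 0], [-1, -1, 2], [-3, -3, -2]]

The j-th column of [L]_F is [L(gj)]_F.
L(g1) = A g1 = (-3, -4, -3) = 2g1 - g2 - 3g3, so column 1 is (2, -1, -3).
Repeating for g2, g3 and assembling the columns gives [[2, -2, 0], [-1, -1, 2], [-3, -3, -2]].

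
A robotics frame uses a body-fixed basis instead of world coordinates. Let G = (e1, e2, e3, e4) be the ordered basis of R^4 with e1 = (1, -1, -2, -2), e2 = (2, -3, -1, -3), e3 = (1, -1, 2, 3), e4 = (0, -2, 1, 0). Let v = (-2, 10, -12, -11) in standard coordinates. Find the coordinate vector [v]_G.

We seek scalars with c_1 e1 + ... + c_4 e4 = v; equivalently solve M c = v where the columns of M are e1, ..., e4.
Gaussian elimination on [M | v] yields c = (1, 0, -3, -4).
Check: e1 + 0·e2 - 3e3 - 4e4 = (-2, 10, -12, -11).

(1, 0, -3, -4)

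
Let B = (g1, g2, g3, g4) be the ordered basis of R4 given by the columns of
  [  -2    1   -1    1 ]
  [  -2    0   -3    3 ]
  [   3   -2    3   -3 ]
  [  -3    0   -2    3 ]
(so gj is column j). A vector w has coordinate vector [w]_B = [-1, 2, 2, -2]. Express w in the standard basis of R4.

By definition w = -g1 + 2g2 + 2g3 - 2g4.
Summing componentwise gives [0, -10, 5, -7].

[0, -10, 5, -7]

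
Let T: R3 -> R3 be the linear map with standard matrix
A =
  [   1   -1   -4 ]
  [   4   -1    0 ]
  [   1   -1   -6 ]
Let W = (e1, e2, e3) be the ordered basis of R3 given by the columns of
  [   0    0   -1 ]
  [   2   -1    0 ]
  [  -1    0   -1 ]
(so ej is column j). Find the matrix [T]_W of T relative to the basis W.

With P the matrix whose columns are e1, ..., e3, [T]_W = P^(-1) A P.
Column by column: T(e1) = A e1 = (2, -2, 4); its W-coordinates (-2, -2, -2) give column 1.
Continuing for each basis vector yields [T]_W = [[-2, 0, -2], [-2, -1, 0], [-2, -1, -3]].

[[-2, 0, -2], [-2, -1, 0], [-2, -1, -3]]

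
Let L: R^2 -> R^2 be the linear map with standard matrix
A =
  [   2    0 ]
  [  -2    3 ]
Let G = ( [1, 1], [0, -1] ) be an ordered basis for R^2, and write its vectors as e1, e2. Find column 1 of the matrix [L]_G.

Column 1 of [L]_G is the G-coordinate vector of L(e1).
In standard coordinates L(e1) = A e1 = [2, 1].
Converting to G: [2, 1] = 2e1 + e2, so the coordinate vector is [2, 1].

[2, 1]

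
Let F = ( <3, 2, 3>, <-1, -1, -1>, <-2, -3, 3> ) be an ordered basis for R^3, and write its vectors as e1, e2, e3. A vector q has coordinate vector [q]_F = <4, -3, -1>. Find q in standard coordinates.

<17, 14, 12>

q = M [q]_F, where M has columns e1, ..., e3.
Carrying out the matrix-vector product, q = <17, 14, 12>.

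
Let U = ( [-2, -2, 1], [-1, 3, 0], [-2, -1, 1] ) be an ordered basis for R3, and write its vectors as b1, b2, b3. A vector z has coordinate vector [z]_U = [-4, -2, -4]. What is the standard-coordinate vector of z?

[18, 6, -8]

The coordinates say z = -4b1 - 2b2 - 4b3; adding the scaled basis vectors gives [18, 6, -8].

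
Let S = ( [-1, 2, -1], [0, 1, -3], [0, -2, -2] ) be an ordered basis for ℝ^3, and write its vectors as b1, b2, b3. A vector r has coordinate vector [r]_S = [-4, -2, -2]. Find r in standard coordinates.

The coordinates say r = -4b1 - 2b2 - 2b3; adding the scaled basis vectors gives [4, -6, 14].

[4, -6, 14]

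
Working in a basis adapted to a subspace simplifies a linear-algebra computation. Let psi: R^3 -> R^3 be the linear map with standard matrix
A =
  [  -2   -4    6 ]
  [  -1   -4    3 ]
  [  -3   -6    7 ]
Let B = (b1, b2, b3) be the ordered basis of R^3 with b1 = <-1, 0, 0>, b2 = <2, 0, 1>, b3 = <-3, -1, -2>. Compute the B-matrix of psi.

[[3, -1, 3], [1, -1, -1], [-1, -1, -1]]

The j-th column of [psi]_B is [psi(bj)]_B.
psi(b1) = A b1 = <2, 1, 3> = 3b1 + b2 - b3, so column 1 is <3, 1, -1>.
Repeating for b2, b3 and assembling the columns gives [[3, -1, 3], [1, -1, -1], [-1, -1, -1]].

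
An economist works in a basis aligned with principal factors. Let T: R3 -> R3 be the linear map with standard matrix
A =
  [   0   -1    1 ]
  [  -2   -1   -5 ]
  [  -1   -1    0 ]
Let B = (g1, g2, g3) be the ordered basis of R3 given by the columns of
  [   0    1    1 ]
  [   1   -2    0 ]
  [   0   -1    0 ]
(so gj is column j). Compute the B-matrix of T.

[[1, 3, 0], [1, -1, 1], [-2, 2, -1]]

Let P have columns g1, ..., g3. Then [T]_B = P^(-1) A P.
Here det P = -1, so P^(-1) is integer; computing A P first and then P^(-1)(A P) gives [[1, 3, 0], [1, -1, 1], [-2, 2, -1]].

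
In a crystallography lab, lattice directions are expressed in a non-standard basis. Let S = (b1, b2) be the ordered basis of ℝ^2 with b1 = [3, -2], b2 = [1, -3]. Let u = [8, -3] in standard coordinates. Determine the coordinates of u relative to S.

[3, -1]

Write u = c_1 b1 + c_2 b2 and solve for the c_i.
System: 3c_1 + c_2 = 8, -2c_1 - 3c_2 = -3; solving gives c_1 = 3, c_2 = -1.
Check: 3b1 - b2 = [8, -3].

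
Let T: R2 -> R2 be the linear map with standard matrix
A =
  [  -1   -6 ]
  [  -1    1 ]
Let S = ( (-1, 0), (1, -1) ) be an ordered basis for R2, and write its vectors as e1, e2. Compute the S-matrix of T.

With P the matrix whose columns are e1, e2, [T]_S = P^(-1) A P.
Column by column: T(e1) = A e1 = (1, 1); its S-coordinates (-2, -1) give column 1.
Continuing for each basis vector yields [T]_S = [[-2, -3], [-1, 2]].

[[-2, -3], [-1, 2]]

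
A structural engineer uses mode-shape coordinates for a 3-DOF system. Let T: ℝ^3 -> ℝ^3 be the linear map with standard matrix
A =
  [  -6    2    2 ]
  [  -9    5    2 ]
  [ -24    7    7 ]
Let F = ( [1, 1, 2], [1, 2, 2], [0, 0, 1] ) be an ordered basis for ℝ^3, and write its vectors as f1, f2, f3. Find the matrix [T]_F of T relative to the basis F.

Let P have columns f1, ..., f3. Then [T]_F = P^(-1) A P.
Here det P = 1, so P^(-1) is integer; computing A P first and then P^(-1)(A P) gives [[0, -1, 2], [0, 3, 0], [-3, 0, 3]].

[[0, -1, 2], [0, 3, 0], [-3, 0, 3]]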